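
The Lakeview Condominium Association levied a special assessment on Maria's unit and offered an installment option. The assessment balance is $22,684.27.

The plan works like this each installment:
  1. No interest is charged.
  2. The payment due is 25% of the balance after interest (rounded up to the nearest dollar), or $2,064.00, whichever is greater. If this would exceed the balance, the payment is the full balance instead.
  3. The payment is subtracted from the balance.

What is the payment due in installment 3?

# | Opening | Payment | End bal
1 | $22,684.27 | $5,672.00 | $17,012.27
2 | $17,012.27 | $4,254.00 | $12,758.27
3 | $12,758.27 | $3,190.00 | $9,568.27

$3,190.00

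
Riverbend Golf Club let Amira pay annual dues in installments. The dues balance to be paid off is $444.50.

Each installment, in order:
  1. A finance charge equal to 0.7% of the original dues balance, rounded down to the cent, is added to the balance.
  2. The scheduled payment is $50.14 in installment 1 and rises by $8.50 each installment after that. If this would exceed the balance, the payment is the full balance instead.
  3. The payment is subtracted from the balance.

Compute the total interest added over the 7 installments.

Installment 1: opening $444.50; interest $3.11 → $447.61; payment $50.14; balance $397.47
Installment 2: opening $397.47; interest $3.11 → $400.58; payment $58.64; balance $341.94
Installment 3: opening $341.94; interest $3.11 → $345.05; payment $67.14; balance $277.91
Installment 4: opening $277.91; interest $3.11 → $281.02; payment $75.64; balance $205.38
Installment 5: opening $205.38; interest $3.11 → $208.49; payment $84.14; balance $124.35
Installment 6: opening $124.35; interest $3.11 → $127.46; payment $92.64; balance $34.82
Installment 7: opening $34.82; interest $3.11 → $37.93; payment $37.93; balance $0.00
Total interest: $3.11 + $3.11 + $3.11 + $3.11 + $3.11 + $3.11 + $3.11 = $21.77

$21.77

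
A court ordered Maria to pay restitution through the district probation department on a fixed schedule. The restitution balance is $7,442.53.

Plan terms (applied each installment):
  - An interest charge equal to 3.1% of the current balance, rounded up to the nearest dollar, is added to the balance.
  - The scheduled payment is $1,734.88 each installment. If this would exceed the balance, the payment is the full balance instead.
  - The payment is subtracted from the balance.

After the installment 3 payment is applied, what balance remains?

# | Opening | Interest | Payment | End bal
1 | $7,442.53 | $231.00 | $1,734.88 | $5,938.65
2 | $5,938.65 | $185.00 | $1,734.88 | $4,388.77
3 | $4,388.77 | $137.00 | $1,734.88 | $2,790.89

$2,790.89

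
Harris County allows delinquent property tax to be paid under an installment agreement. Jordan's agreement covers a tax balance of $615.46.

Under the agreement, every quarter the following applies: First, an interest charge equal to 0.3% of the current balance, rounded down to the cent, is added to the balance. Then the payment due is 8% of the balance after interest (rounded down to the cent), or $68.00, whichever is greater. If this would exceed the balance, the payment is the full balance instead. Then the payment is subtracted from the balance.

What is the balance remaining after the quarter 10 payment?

# | Opening | Interest | Payment | End bal
1 | $615.46 | $1.84 | $68.00 | $549.30
2 | $549.30 | $1.64 | $68.00 | $482.94
3 | $482.94 | $1.44 | $68.00 | $416.38
4 | $416.38 | $1.24 | $68.00 | $349.62
5 | $349.62 | $1.04 | $68.00 | $282.66
6 | $282.66 | $0.84 | $68.00 | $215.50
7 | $215.50 | $0.64 | $68.00 | $148.14
8 | $148.14 | $0.44 | $68.00 | $80.58
9 | $80.58 | $0.24 | $68.00 | $12.82
10 | $12.82 | $0.03 | $12.85 | $0.00

$0.00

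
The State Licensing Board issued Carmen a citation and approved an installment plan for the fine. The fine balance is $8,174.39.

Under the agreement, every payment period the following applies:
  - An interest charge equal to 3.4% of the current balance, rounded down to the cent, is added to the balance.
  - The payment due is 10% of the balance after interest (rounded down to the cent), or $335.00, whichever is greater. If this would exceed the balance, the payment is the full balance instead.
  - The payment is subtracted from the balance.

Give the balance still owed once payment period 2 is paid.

$7,079.15

Payment period 1: $8,174.39 +$277.92 interest = $8,452.31; pay $845.23 → $7,607.08
Payment period 2: $7,607.08 +$258.64 interest = $7,865.72; pay $786.57 → $7,079.15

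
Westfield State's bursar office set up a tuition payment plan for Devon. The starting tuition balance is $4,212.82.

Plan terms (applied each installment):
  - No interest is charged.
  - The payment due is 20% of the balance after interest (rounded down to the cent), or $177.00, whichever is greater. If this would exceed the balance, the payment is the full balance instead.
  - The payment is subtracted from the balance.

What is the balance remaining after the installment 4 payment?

$1,725.58

Installment 1: $4,212.82 − $842.56 → $3,370.26
Installment 2: $3,370.26 − $674.05 → $2,696.21
Installment 3: $2,696.21 − $539.24 → $2,156.97
Installment 4: $2,156.97 − $431.39 → $1,725.58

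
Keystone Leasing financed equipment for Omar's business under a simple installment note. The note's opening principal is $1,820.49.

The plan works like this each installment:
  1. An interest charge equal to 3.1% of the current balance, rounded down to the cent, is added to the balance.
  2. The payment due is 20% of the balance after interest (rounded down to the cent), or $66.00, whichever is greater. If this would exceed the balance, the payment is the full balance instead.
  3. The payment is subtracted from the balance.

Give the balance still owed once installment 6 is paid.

$573.16

Installment 1: $1,820.49 +$56.43 interest = $1,876.92; pay $375.38 → $1,501.54
Installment 2: $1,501.54 +$46.54 interest = $1,548.08; pay $309.61 → $1,238.47
Installment 3: $1,238.47 +$38.39 interest = $1,276.86; pay $255.37 → $1,021.49
Installment 4: $1,021.49 +$31.66 interest = $1,053.15; pay $210.63 → $842.52
Installment 5: $842.52 +$26.11 interest = $868.63; pay $173.72 → $694.91
Installment 6: $694.91 +$21.54 interest = $716.45; pay $143.29 → $573.16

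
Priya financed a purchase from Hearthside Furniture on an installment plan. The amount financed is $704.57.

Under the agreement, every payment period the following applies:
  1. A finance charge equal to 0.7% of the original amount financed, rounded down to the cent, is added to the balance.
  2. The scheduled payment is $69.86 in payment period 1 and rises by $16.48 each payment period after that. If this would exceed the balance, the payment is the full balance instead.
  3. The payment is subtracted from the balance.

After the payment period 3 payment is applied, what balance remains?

Payment period 1: opening $704.57; interest $4.93 → $709.50; payment $69.86; balance $639.64
Payment period 2: opening $639.64; interest $4.93 → $644.57; payment $86.34; balance $558.23
Payment period 3: opening $558.23; interest $4.93 → $563.16; payment $102.82; balance $460.34

$460.34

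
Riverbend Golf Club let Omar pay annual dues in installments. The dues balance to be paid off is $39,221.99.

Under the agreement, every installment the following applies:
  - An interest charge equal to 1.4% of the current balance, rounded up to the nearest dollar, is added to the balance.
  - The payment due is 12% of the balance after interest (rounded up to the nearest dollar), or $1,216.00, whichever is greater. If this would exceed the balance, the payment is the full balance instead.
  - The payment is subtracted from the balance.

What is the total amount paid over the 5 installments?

Installment 1: $39,221.99 +$550.00 interest = $39,771.99; pay $4,773.00 → $34,998.99
Installment 2: $34,998.99 +$490.00 interest = $35,488.99; pay $4,259.00 → $31,229.99
Installment 3: $31,229.99 +$438.00 interest = $31,667.99; pay $3,801.00 → $27,866.99
Installment 4: $27,866.99 +$391.00 interest = $28,257.99; pay $3,391.00 → $24,866.99
Installment 5: $24,866.99 +$349.00 interest = $25,215.99; pay $3,026.00 → $22,189.99
Total paid: $19,250.00

$19,250.00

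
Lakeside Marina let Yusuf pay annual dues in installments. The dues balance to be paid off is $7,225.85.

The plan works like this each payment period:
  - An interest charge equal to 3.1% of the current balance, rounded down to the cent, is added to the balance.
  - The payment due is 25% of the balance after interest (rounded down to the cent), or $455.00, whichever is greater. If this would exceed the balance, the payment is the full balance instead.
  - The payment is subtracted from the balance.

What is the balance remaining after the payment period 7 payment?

$1,137.46

Payment period 1: $7,225.85 +$224.00 interest = $7,449.85; pay $1,862.46 → $5,587.39
Payment period 2: $5,587.39 +$173.20 interest = $5,760.59; pay $1,440.14 → $4,320.45
Payment period 3: $4,320.45 +$133.93 interest = $4,454.38; pay $1,113.59 → $3,340.79
Payment period 4: $3,340.79 +$103.56 interest = $3,444.35; pay $861.08 → $2,583.27
Payment period 5: $2,583.27 +$80.08 interest = $2,663.35; pay $665.83 → $1,997.52
Payment period 6: $1,997.52 +$61.92 interest = $2,059.44; pay $514.86 → $1,544.58
Payment period 7: $1,544.58 +$47.88 interest = $1,592.46; pay $455.00 → $1,137.46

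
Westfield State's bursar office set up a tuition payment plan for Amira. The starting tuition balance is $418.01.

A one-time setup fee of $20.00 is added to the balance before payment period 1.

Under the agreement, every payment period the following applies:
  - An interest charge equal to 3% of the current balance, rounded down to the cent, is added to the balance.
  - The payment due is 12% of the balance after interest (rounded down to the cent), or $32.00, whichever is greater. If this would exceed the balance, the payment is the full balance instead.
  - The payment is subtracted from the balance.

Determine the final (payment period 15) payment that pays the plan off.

Payment period 1: $438.01 +$13.14 interest = $451.15; pay $54.13 → $397.02
Payment period 2: $397.02 +$11.91 interest = $408.93; pay $49.07 → $359.86
Payment period 3: $359.86 +$10.79 interest = $370.65; pay $44.47 → $326.18
Payment period 4: $326.18 +$9.78 interest = $335.96; pay $40.31 → $295.65
Payment period 5: $295.65 +$8.86 interest = $304.51; pay $36.54 → $267.97
Payment period 6: $267.97 +$8.03 interest = $276.00; pay $33.12 → $242.88
Payment period 7: $242.88 +$7.28 interest = $250.16; pay $32.00 → $218.16
Payment period 8: $218.16 +$6.54 interest = $224.70; pay $32.00 → $192.70
Payment period 9: $192.70 +$5.78 interest = $198.48; pay $32.00 → $166.48
Payment period 10: $166.48 +$4.99 interest = $171.47; pay $32.00 → $139.47
Payment period 11: $139.47 +$4.18 interest = $143.65; pay $32.00 → $111.65
Payment period 12: $111.65 +$3.34 interest = $114.99; pay $32.00 → $82.99
Payment period 13: $82.99 +$2.48 interest = $85.47; pay $32.00 → $53.47
Payment period 14: $53.47 +$1.60 interest = $55.07; pay $32.00 → $23.07
Payment period 15: $23.07 +$0.69 interest = $23.76; pay $23.76 → $0.00

$23.76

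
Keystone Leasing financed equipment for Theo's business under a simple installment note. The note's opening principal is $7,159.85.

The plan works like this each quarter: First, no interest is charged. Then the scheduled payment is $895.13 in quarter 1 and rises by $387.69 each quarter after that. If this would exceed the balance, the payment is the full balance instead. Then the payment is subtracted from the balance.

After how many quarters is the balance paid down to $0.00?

5

# | Opening | Payment | End bal
1 | $7,159.85 | $895.13 | $6,264.72
2 | $6,264.72 | $1,282.82 | $4,981.90
3 | $4,981.90 | $1,670.51 | $3,311.39
4 | $3,311.39 | $2,058.20 | $1,253.19
5 | $1,253.19 | $1,253.19 | $0.00
Balance reaches $0.00 in quarter 5.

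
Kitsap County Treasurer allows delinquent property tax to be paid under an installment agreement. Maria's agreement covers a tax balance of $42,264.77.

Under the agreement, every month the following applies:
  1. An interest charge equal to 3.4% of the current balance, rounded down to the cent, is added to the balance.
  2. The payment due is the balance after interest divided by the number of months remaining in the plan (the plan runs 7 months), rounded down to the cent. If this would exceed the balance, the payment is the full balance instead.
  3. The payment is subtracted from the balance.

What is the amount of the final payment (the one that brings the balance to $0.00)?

Month 1: $42,264.77 +$1,437.00 interest = $43,701.77; pay $6,243.11 → $37,458.66
Month 2: $37,458.66 +$1,273.59 interest = $38,732.25; pay $6,455.37 → $32,276.88
Month 3: $32,276.88 +$1,097.41 interest = $33,374.29; pay $6,674.85 → $26,699.44
Month 4: $26,699.44 +$907.78 interest = $27,607.22; pay $6,901.80 → $20,705.42
Month 5: $20,705.42 +$703.98 interest = $21,409.40; pay $7,136.46 → $14,272.94
Month 6: $14,272.94 +$485.27 interest = $14,758.21; pay $7,379.10 → $7,379.11
Month 7: $7,379.11 +$250.88 interest = $7,629.99; pay $7,629.99 → $0.00

$7,629.99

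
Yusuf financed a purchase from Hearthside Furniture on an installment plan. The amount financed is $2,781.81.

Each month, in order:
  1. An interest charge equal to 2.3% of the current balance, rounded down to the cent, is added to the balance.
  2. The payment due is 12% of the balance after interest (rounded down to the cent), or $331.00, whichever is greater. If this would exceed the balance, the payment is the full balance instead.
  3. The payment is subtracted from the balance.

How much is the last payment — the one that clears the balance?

$135.69

Month 1: opening $2,781.81; interest $63.98 → $2,845.79; payment $341.49; balance $2,504.30
Month 2: opening $2,504.30; interest $57.59 → $2,561.89; payment $331.00; balance $2,230.89
Month 3: opening $2,230.89; interest $51.31 → $2,282.20; payment $331.00; balance $1,951.20
Month 4: opening $1,951.20; interest $44.87 → $1,996.07; payment $331.00; balance $1,665.07
Month 5: opening $1,665.07; interest $38.29 → $1,703.36; payment $331.00; balance $1,372.36
Month 6: opening $1,372.36; interest $31.56 → $1,403.92; payment $331.00; balance $1,072.92
Month 7: opening $1,072.92; interest $24.67 → $1,097.59; payment $331.00; balance $766.59
Month 8: opening $766.59; interest $17.63 → $784.22; payment $331.00; balance $453.22
Month 9: opening $453.22; interest $10.42 → $463.64; payment $331.00; balance $132.64
Month 10: opening $132.64; interest $3.05 → $135.69; payment $135.69; balance $0.00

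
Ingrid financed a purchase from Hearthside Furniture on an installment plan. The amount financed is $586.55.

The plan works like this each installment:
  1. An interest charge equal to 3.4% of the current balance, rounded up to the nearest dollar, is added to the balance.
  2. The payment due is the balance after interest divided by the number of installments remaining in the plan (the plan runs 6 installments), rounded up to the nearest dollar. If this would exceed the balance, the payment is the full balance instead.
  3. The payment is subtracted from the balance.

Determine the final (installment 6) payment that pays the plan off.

$119.55

Installment 1: opening $586.55; interest $20.00 → $606.55; payment $102.00; balance $504.55
Installment 2: opening $504.55; interest $18.00 → $522.55; payment $105.00; balance $417.55
Installment 3: opening $417.55; interest $15.00 → $432.55; payment $109.00; balance $323.55
Installment 4: opening $323.55; interest $12.00 → $335.55; payment $112.00; balance $223.55
Installment 5: opening $223.55; interest $8.00 → $231.55; payment $116.00; balance $115.55
Installment 6: opening $115.55; interest $4.00 → $119.55; payment $119.55; balance $0.00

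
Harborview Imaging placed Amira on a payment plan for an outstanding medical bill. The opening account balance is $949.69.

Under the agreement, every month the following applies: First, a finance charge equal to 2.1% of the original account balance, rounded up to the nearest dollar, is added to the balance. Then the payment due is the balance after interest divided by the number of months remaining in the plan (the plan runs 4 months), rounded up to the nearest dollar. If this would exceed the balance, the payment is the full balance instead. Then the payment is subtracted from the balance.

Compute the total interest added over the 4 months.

Month 1: opening $949.69; interest $20.00 → $969.69; payment $243.00; balance $726.69
Month 2: opening $726.69; interest $20.00 → $746.69; payment $249.00; balance $497.69
Month 3: opening $497.69; interest $20.00 → $517.69; payment $259.00; balance $258.69
Month 4: opening $258.69; interest $20.00 → $278.69; payment $278.69; balance $0.00
Total interest: $20.00 + $20.00 + $20.00 + $20.00 = $80.00

$80.00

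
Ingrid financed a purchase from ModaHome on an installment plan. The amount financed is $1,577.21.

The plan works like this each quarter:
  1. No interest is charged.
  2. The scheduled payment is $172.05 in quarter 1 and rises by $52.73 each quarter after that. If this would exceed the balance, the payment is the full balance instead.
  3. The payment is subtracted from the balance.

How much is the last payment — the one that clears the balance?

# | Opening | Payment | End bal
1 | $1,577.21 | $172.05 | $1,405.16
2 | $1,405.16 | $224.78 | $1,180.38
3 | $1,180.38 | $277.51 | $902.87
4 | $902.87 | $330.24 | $572.63
5 | $572.63 | $382.97 | $189.66
6 | $189.66 | $189.66 | $0.00

$189.66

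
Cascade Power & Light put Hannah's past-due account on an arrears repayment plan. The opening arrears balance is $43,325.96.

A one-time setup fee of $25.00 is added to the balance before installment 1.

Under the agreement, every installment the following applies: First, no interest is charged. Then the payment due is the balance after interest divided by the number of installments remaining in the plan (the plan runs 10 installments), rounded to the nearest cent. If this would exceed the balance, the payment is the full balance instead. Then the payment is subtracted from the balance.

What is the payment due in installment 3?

Installment 1: $43,350.96 − $4,335.10 → $39,015.86
Installment 2: $39,015.86 − $4,335.10 → $34,680.76
Installment 3: $34,680.76 − $4,335.10 → $30,345.66

$4,335.10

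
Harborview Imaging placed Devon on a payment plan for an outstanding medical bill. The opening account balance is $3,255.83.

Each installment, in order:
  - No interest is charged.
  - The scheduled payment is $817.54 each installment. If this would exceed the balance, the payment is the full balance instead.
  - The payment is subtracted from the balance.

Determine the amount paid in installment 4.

$803.21

Installment 1: $3,255.83 − $817.54 → $2,438.29
Installment 2: $2,438.29 − $817.54 → $1,620.75
Installment 3: $1,620.75 − $817.54 → $803.21
Installment 4: $803.21 − $803.21 → $0.00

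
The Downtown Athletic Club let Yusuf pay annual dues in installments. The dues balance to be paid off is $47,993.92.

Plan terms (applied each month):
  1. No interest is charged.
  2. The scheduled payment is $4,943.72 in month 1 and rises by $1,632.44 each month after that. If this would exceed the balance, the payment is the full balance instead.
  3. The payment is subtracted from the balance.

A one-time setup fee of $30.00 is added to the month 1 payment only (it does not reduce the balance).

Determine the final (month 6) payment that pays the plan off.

# | Opening | Payment | Fee | End bal
1 | $47,993.92 | $4,943.72 | $30.00 | $43,050.20
2 | $43,050.20 | $6,576.16 | — | $36,474.04
3 | $36,474.04 | $8,208.60 | — | $28,265.44
4 | $28,265.44 | $9,841.04 | — | $18,424.40
5 | $18,424.40 | $11,473.48 | — | $6,950.92
6 | $6,950.92 | $6,950.92 | — | $0.00

$6,950.92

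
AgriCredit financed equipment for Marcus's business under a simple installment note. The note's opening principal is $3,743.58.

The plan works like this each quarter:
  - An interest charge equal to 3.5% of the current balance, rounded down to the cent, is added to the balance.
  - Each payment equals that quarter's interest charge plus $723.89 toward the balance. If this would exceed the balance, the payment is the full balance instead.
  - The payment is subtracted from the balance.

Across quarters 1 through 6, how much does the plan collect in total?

$4,149.66

Quarter 1: opening $3,743.58; interest $131.02 → $3,874.60; payment $854.91; balance $3,019.69
Quarter 2: opening $3,019.69; interest $105.68 → $3,125.37; payment $829.57; balance $2,295.80
Quarter 3: opening $2,295.80; interest $80.35 → $2,376.15; payment $804.24; balance $1,571.91
Quarter 4: opening $1,571.91; interest $55.01 → $1,626.92; payment $778.90; balance $848.02
Quarter 5: opening $848.02; interest $29.68 → $877.70; payment $753.57; balance $124.13
Quarter 6: opening $124.13; interest $4.34 → $128.47; payment $128.47; balance $0.00
Total paid: $4,149.66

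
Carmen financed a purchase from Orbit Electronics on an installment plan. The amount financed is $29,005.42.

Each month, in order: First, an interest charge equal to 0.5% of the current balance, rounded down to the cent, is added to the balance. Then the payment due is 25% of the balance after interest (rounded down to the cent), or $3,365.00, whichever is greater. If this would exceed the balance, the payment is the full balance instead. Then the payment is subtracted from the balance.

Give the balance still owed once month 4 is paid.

$9,118.23

# | Opening | Interest | Payment | End bal
1 | $29,005.42 | $145.02 | $7,287.61 | $21,862.83
2 | $21,862.83 | $109.31 | $5,493.03 | $16,479.11
3 | $16,479.11 | $82.39 | $4,140.37 | $12,421.13
4 | $12,421.13 | $62.10 | $3,365.00 | $9,118.23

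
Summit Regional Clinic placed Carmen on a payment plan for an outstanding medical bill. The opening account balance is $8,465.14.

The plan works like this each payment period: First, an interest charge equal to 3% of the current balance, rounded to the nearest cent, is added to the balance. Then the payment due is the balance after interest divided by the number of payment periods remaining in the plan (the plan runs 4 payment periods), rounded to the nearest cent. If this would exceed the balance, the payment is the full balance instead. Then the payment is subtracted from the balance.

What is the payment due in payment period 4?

Payment period 1: $8,465.14 +$253.95 interest = $8,719.09; pay $2,179.77 → $6,539.32
Payment period 2: $6,539.32 +$196.18 interest = $6,735.50; pay $2,245.17 → $4,490.33
Payment period 3: $4,490.33 +$134.71 interest = $4,625.04; pay $2,312.52 → $2,312.52
Payment period 4: $2,312.52 +$69.38 interest = $2,381.90; pay $2,381.90 → $0.00

$2,381.90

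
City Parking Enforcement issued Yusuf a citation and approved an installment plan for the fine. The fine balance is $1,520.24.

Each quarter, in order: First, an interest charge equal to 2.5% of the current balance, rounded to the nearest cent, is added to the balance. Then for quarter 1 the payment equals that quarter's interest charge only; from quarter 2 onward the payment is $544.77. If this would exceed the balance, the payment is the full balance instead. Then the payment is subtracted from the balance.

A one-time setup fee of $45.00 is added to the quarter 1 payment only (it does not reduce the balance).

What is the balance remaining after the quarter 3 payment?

$494.05

Quarter 1: opening $1,520.24; interest $38.01 → $1,558.25; payment $38.01 (+ $45.00 fee); balance $1,520.24
Quarter 2: opening $1,520.24; interest $38.01 → $1,558.25; payment $544.77; balance $1,013.48
Quarter 3: opening $1,013.48; interest $25.34 → $1,038.82; payment $544.77; balance $494.05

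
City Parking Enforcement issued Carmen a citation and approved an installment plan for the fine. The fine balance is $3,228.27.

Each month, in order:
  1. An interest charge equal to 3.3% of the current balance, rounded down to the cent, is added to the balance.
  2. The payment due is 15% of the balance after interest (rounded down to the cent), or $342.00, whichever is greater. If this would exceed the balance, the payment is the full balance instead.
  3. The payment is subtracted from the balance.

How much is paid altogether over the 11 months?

$3,820.85

Month 1: opening $3,228.27; interest $106.53 → $3,334.80; payment $500.22; balance $2,834.58
Month 2: opening $2,834.58; interest $93.54 → $2,928.12; payment $439.21; balance $2,488.91
Month 3: opening $2,488.91; interest $82.13 → $2,571.04; payment $385.65; balance $2,185.39
Month 4: opening $2,185.39; interest $72.11 → $2,257.50; payment $342.00; balance $1,915.50
Month 5: opening $1,915.50; interest $63.21 → $1,978.71; payment $342.00; balance $1,636.71
Month 6: opening $1,636.71; interest $54.01 → $1,690.72; payment $342.00; balance $1,348.72
Month 7: opening $1,348.72; interest $44.50 → $1,393.22; payment $342.00; balance $1,051.22
Month 8: opening $1,051.22; interest $34.69 → $1,085.91; payment $342.00; balance $743.91
Month 9: opening $743.91; interest $24.54 → $768.45; payment $342.00; balance $426.45
Month 10: opening $426.45; interest $14.07 → $440.52; payment $342.00; balance $98.52
Month 11: opening $98.52; interest $3.25 → $101.77; payment $101.77; balance $0.00
Total paid: $3,820.85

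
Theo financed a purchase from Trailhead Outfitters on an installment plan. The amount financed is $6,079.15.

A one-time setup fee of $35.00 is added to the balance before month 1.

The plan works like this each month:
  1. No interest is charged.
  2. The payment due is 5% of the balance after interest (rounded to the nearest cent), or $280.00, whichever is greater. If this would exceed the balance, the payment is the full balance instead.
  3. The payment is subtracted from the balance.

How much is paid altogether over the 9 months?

$2,556.13

Month 1: $6,114.15 − $305.71 → $5,808.44
Month 2: $5,808.44 − $290.42 → $5,518.02
Month 3: $5,518.02 − $280.00 → $5,238.02
Month 4: $5,238.02 − $280.00 → $4,958.02
Month 5: $4,958.02 − $280.00 → $4,678.02
Month 6: $4,678.02 − $280.00 → $4,398.02
Month 7: $4,398.02 − $280.00 → $4,118.02
Month 8: $4,118.02 − $280.00 → $3,838.02
Month 9: $3,838.02 − $280.00 → $3,558.02
Total paid: $2,556.13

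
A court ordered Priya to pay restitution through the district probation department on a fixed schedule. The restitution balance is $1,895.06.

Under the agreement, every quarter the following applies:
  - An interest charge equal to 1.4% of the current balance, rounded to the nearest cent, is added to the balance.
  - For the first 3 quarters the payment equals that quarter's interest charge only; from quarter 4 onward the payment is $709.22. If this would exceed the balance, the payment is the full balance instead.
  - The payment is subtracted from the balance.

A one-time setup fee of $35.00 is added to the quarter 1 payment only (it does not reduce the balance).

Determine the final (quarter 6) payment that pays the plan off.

Quarter 1: $1,895.06 +$26.53 interest = $1,921.59; pay $26.53 (+ $35.00 fee) → $1,895.06
Quarter 2: $1,895.06 +$26.53 interest = $1,921.59; pay $26.53 → $1,895.06
Quarter 3: $1,895.06 +$26.53 interest = $1,921.59; pay $26.53 → $1,895.06
Quarter 4: $1,895.06 +$26.53 interest = $1,921.59; pay $709.22 → $1,212.37
Quarter 5: $1,212.37 +$16.97 interest = $1,229.34; pay $709.22 → $520.12
Quarter 6: $520.12 +$7.28 interest = $527.40; pay $527.40 → $0.00

$527.40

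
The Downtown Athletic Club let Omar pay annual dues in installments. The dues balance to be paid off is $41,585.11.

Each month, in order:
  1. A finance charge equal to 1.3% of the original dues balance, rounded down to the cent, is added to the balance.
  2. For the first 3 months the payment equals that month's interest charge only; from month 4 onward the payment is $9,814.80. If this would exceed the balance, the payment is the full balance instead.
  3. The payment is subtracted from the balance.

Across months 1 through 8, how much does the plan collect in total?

Month 1: opening $41,585.11; interest $540.60 → $42,125.71; payment $540.60; balance $41,585.11
Month 2: opening $41,585.11; interest $540.60 → $42,125.71; payment $540.60; balance $41,585.11
Month 3: opening $41,585.11; interest $540.60 → $42,125.71; payment $540.60; balance $41,585.11
Month 4: opening $41,585.11; interest $540.60 → $42,125.71; payment $9,814.80; balance $32,310.91
Month 5: opening $32,310.91; interest $540.60 → $32,851.51; payment $9,814.80; balance $23,036.71
Month 6: opening $23,036.71; interest $540.60 → $23,577.31; payment $9,814.80; balance $13,762.51
Month 7: opening $13,762.51; interest $540.60 → $14,303.11; payment $9,814.80; balance $4,488.31
Month 8: opening $4,488.31; interest $540.60 → $5,028.91; payment $5,028.91; balance $0.00
Total paid: $45,909.91

$45,909.91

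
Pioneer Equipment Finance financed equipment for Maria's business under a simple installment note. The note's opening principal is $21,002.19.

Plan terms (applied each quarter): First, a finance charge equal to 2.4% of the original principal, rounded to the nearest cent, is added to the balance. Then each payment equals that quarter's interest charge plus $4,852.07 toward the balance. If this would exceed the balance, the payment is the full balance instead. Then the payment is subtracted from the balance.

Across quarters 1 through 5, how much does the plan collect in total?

$23,522.44

Quarter 1: opening $21,002.19; interest $504.05 → $21,506.24; payment $5,356.12; balance $16,150.12
Quarter 2: opening $16,150.12; interest $504.05 → $16,654.17; payment $5,356.12; balance $11,298.05
Quarter 3: opening $11,298.05; interest $504.05 → $11,802.10; payment $5,356.12; balance $6,445.98
Quarter 4: opening $6,445.98; interest $504.05 → $6,950.03; payment $5,356.12; balance $1,593.91
Quarter 5: opening $1,593.91; interest $504.05 → $2,097.96; payment $2,097.96; balance $0.00
Total paid: $23,522.44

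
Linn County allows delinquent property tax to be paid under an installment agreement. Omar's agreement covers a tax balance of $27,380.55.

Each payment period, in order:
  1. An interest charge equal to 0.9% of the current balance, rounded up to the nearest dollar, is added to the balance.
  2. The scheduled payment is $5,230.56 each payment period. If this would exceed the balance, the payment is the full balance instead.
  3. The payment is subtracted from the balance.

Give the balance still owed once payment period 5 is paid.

$2,009.75

# | Opening | Interest | Payment | End bal
1 | $27,380.55 | $247.00 | $5,230.56 | $22,396.99
2 | $22,396.99 | $202.00 | $5,230.56 | $17,368.43
3 | $17,368.43 | $157.00 | $5,230.56 | $12,294.87
4 | $12,294.87 | $111.00 | $5,230.56 | $7,175.31
5 | $7,175.31 | $65.00 | $5,230.56 | $2,009.75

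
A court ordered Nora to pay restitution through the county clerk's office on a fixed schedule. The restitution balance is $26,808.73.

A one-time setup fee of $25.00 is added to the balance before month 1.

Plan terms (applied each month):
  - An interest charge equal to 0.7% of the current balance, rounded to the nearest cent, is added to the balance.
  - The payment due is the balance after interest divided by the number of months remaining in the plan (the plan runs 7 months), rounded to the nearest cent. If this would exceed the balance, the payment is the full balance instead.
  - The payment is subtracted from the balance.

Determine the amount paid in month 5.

$3,969.45

Month 1: opening $26,833.73; interest $187.84 → $27,021.57; payment $3,860.22; balance $23,161.35
Month 2: opening $23,161.35; interest $162.13 → $23,323.48; payment $3,887.25; balance $19,436.23
Month 3: opening $19,436.23; interest $136.05 → $19,572.28; payment $3,914.46; balance $15,657.82
Month 4: opening $15,657.82; interest $109.60 → $15,767.42; payment $3,941.86; balance $11,825.56
Month 5: opening $11,825.56; interest $82.78 → $11,908.34; payment $3,969.45; balance $7,938.89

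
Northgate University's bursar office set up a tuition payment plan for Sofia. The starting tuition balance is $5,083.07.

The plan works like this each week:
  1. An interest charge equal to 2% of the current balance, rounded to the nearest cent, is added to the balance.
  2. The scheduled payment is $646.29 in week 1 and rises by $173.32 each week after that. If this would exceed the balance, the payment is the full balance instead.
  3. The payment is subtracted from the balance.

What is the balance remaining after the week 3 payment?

Week 1: opening $5,083.07; interest $101.66 → $5,184.73; payment $646.29; balance $4,538.44
Week 2: opening $4,538.44; interest $90.77 → $4,629.21; payment $819.61; balance $3,809.60
Week 3: opening $3,809.60; interest $76.19 → $3,885.79; payment $992.93; balance $2,892.86

$2,892.86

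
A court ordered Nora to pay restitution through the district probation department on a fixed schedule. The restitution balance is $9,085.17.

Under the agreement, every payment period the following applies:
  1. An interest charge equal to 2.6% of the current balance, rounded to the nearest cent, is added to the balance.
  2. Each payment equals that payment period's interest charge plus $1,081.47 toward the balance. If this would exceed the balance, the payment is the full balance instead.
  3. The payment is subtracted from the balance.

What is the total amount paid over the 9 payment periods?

# | Opening | Interest | Payment | End bal
1 | $9,085.17 | $236.21 | $1,317.68 | $8,003.70
2 | $8,003.70 | $208.10 | $1,289.57 | $6,922.23
3 | $6,922.23 | $179.98 | $1,261.45 | $5,840.76
4 | $5,840.76 | $151.86 | $1,233.33 | $4,759.29
5 | $4,759.29 | $123.74 | $1,205.21 | $3,677.82
6 | $3,677.82 | $95.62 | $1,177.09 | $2,596.35
7 | $2,596.35 | $67.51 | $1,148.98 | $1,514.88
8 | $1,514.88 | $39.39 | $1,120.86 | $433.41
9 | $433.41 | $11.27 | $444.68 | $0.00
Total paid: $10,198.85

$10,198.85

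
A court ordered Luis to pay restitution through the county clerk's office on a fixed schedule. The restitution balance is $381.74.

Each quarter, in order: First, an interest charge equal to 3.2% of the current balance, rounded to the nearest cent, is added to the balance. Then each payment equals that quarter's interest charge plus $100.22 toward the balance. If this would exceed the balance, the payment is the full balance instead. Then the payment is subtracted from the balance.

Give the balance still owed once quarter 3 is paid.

Quarter 1: opening $381.74; interest $12.22 → $393.96; payment $112.44; balance $281.52
Quarter 2: opening $281.52; interest $9.01 → $290.53; payment $109.23; balance $181.30
Quarter 3: opening $181.30; interest $5.80 → $187.10; payment $106.02; balance $81.08

$81.08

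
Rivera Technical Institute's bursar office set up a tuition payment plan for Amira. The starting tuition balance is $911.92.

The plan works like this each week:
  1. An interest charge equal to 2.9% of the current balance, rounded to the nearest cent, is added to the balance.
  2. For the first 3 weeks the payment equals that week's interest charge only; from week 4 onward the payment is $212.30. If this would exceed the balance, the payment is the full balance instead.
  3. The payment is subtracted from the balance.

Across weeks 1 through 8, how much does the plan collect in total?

Week 1: $911.92 +$26.45 interest = $938.37; pay $26.45 → $911.92
Week 2: $911.92 +$26.45 interest = $938.37; pay $26.45 → $911.92
Week 3: $911.92 +$26.45 interest = $938.37; pay $26.45 → $911.92
Week 4: $911.92 +$26.45 interest = $938.37; pay $212.30 → $726.07
Week 5: $726.07 +$21.06 interest = $747.13; pay $212.30 → $534.83
Week 6: $534.83 +$15.51 interest = $550.34; pay $212.30 → $338.04
Week 7: $338.04 +$9.80 interest = $347.84; pay $212.30 → $135.54
Week 8: $135.54 +$3.93 interest = $139.47; pay $139.47 → $0.00
Total paid: $1,068.02

$1,068.02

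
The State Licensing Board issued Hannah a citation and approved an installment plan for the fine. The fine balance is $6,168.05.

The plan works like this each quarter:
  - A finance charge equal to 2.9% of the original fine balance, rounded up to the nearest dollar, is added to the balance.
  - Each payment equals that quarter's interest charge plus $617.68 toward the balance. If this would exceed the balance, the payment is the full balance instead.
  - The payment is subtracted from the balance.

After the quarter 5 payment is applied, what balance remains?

Quarter 1: opening $6,168.05; interest $179.00 → $6,347.05; payment $796.68; balance $5,550.37
Quarter 2: opening $5,550.37; interest $179.00 → $5,729.37; payment $796.68; balance $4,932.69
Quarter 3: opening $4,932.69; interest $179.00 → $5,111.69; payment $796.68; balance $4,315.01
Quarter 4: opening $4,315.01; interest $179.00 → $4,494.01; payment $796.68; balance $3,697.33
Quarter 5: opening $3,697.33; interest $179.00 → $3,876.33; payment $796.68; balance $3,079.65

$3,079.65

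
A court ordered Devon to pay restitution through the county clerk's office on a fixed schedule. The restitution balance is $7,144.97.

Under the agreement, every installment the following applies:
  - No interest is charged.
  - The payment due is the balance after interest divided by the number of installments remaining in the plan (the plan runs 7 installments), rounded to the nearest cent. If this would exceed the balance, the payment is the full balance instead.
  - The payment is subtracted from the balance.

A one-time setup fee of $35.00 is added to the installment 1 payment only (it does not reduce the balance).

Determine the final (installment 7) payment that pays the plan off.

$1,020.71

# | Opening | Payment | Fee | End bal
1 | $7,144.97 | $1,020.71 | $35.00 | $6,124.26
2 | $6,124.26 | $1,020.71 | — | $5,103.55
3 | $5,103.55 | $1,020.71 | — | $4,082.84
4 | $4,082.84 | $1,020.71 | — | $3,062.13
5 | $3,062.13 | $1,020.71 | — | $2,041.42
6 | $2,041.42 | $1,020.71 | — | $1,020.71
7 | $1,020.71 | $1,020.71 | — | $0.00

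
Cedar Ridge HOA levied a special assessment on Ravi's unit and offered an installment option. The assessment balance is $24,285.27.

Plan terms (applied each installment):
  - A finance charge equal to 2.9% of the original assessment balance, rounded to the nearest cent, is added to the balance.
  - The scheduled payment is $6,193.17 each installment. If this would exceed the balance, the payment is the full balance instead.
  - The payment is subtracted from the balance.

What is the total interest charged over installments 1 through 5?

$3,521.35

Installment 1: opening $24,285.27; interest $704.27 → $24,989.54; payment $6,193.17; balance $18,796.37
Installment 2: opening $18,796.37; interest $704.27 → $19,500.64; payment $6,193.17; balance $13,307.47
Installment 3: opening $13,307.47; interest $704.27 → $14,011.74; payment $6,193.17; balance $7,818.57
Installment 4: opening $7,818.57; interest $704.27 → $8,522.84; payment $6,193.17; balance $2,329.67
Installment 5: opening $2,329.67; interest $704.27 → $3,033.94; payment $3,033.94; balance $0.00
Total interest: $704.27 + $704.27 + $704.27 + $704.27 + $704.27 = $3,521.35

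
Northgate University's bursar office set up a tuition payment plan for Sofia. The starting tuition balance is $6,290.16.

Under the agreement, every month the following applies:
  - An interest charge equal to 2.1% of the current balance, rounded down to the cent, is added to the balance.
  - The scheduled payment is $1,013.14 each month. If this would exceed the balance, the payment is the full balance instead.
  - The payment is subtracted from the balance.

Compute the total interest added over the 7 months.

$522.20

Month 1: $6,290.16 +$132.09 interest = $6,422.25; pay $1,013.14 → $5,409.11
Month 2: $5,409.11 +$113.59 interest = $5,522.70; pay $1,013.14 → $4,509.56
Month 3: $4,509.56 +$94.70 interest = $4,604.26; pay $1,013.14 → $3,591.12
Month 4: $3,591.12 +$75.41 interest = $3,666.53; pay $1,013.14 → $2,653.39
Month 5: $2,653.39 +$55.72 interest = $2,709.11; pay $1,013.14 → $1,695.97
Month 6: $1,695.97 +$35.61 interest = $1,731.58; pay $1,013.14 → $718.44
Month 7: $718.44 +$15.08 interest = $733.52; pay $733.52 → $0.00
Total interest: $132.09 + $113.59 + $94.70 + $75.41 + $55.72 + $35.61 + $15.08 = $522.20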